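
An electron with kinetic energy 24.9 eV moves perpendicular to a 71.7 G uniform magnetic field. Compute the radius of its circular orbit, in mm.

Convert the energy: K = 24.9 eV = 3.98×10^-18 J.
v = √(2K/m) = √(2·3.98×10^-18/9.11×10^-31) = 2.96×10^6 m/s.
r = mv/(qB) = (9.11×10^-31)(2.96×10^6) / [(1×1.60×10^-19)(7.17×10^-3)] = 2.35×10^-3 m.

r ≈ 2.35 mm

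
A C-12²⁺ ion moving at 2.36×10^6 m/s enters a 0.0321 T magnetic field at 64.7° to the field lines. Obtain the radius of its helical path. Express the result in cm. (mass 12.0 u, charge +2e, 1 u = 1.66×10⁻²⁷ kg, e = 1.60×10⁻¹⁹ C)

r ≈ 414 cm

Only the perpendicular component v⊥ = v sin64.7° = 2.13×10^6 m/s is bent by the field.
r = m v⊥ /(qB) = (1.99×10^-26)(2.13×10^6) / [(2×1.60×10^-19)(0.0321)] = 4.14 m.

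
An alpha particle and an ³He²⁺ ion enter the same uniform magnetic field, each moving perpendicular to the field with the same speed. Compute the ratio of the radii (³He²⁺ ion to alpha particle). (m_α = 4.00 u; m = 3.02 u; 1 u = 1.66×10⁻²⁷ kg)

ratio ≈ 0.755

r = mv/(qB) ⇒ at equal v, r ∝ m/q.
r_{³He²⁺ ion}/r_{alpha particle} = 0.755.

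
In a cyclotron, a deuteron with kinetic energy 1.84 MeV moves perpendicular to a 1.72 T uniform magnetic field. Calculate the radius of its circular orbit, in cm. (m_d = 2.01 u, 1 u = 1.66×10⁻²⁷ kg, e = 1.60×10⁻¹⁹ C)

r ≈ 16.1 cm

Convert the energy: K = 1.84 MeV = 2.94×10^-13 J.
v = √(2K/m) = √(2·2.94×10^-13/3.34×10^-27) = 1.33×10^7 m/s.
r = mv/(qB) = (3.34×10^-27)(1.33×10^7) / [(1×1.60×10^-19)(1.72)] = 0.161 m.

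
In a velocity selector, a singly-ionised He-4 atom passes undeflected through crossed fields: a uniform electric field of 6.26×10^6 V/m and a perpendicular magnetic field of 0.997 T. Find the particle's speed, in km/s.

v ≈ 6280 km/s

For zero net force, qE = qvB, so v = E/B.
v = (6.26×10^6) / (0.997) = 6.28×10^6 m/s.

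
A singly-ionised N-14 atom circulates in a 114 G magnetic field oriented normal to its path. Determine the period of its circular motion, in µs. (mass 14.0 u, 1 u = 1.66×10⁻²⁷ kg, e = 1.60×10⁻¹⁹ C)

T ≈ 80.1 µs

The cyclotron period is independent of speed: T = 2πm/(qB).
T = 2π(2.32×10^-26) / [(1×1.60×10^-19)(0.0114)] = 8.01×10^-5 s.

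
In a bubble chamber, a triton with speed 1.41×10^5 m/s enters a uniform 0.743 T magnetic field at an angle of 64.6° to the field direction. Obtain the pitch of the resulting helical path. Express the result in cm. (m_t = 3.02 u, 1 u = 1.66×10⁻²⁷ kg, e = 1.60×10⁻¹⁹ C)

The velocity component along B is v∥ = v cos64.6° = 6.05×10^4 m/s.
The cyclotron period T = 2πm/(qB) = 2.65×10^-7 s is set by m, q, B alone.
Pitch = v∥·T = (6.05×10^4)(2.65×10^-7) = 0.0160 m.

pitch ≈ 1.60 cm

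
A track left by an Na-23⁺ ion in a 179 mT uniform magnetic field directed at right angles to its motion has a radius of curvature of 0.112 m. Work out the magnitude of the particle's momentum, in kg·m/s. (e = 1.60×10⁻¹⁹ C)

p ≈ 3.21×10^-21 kg·m/s

Since qvB = mv²/r, the momentum p = mv = qBr.
p = (1×1.60×10^-19)(0.179)(0.112) = 3.21×10^-21 kg·m/s.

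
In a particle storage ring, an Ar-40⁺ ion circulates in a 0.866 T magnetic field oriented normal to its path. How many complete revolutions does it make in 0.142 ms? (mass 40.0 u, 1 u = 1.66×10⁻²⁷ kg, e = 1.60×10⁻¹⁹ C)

N = 47

T = 2πm/(qB) = 2π(6.64×10^-26) / [(1×1.60×10^-19)(0.866)] = 3.0110×10^-6 s.
N = t/T = 1.42×10^-4 / 3.0110×10^-6 ≈ 47.16, so 47 complete revolutions.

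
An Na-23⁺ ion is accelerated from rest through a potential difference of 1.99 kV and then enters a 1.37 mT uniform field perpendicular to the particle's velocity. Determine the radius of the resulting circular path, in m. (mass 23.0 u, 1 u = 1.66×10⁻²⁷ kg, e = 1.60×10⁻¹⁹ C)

The kinetic energy gained is K = qV = (1×1.60×10^-19)(1990) = 3.18×10^-16 J.
v = √(2K/m) = 1.29×10^5 m/s.
r = mv/(qB) = (3.82×10^-26)(1.29×10^5) / [(1×1.60×10^-19)(1.37×10^-3)] = 22.5 m.

r ≈ 22.5 m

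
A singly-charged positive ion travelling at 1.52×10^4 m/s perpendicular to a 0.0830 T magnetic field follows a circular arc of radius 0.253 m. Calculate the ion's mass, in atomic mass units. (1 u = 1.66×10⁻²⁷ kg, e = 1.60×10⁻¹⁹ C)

m ≈ 133 u

qvB = mv²/r ⇒ m = qBr/v.
m = (1×1.60×10^-19)(0.0830)(0.253) / (1.52×10^4) = 2.21×10^-25 kg = 133 u.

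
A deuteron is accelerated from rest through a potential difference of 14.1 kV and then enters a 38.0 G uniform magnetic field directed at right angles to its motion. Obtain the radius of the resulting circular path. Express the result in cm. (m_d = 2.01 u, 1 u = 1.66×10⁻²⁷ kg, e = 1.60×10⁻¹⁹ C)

r ≈ 638 cm

The kinetic energy gained is K = qV = (1×1.60×10^-19)(1.41×10^4) = 2.26×10^-15 J.
v = √(2K/m) = 1.16×10^6 m/s.
r = mv/(qB) = (3.34×10^-27)(1.16×10^6) / [(1×1.60×10^-19)(3.80×10^-3)] = 6.38 m.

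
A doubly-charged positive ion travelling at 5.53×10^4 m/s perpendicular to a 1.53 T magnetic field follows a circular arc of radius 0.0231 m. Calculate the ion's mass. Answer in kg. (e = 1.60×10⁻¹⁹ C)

qvB = mv²/r ⇒ m = qBr/v.
m = (2×1.60×10^-19)(1.53)(0.0231) / (5.53×10^4) = 2.05×10^-25 kg.

m ≈ 2.05×10^-25 kg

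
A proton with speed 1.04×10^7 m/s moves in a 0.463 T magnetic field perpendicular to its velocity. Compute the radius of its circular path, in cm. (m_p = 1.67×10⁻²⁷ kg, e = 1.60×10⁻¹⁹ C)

The magnetic force provides the centripetal force: qvB = mv²/r, so r = mv/(qB).
r = (1.67×10^-27 kg)(1.04×10^7 m/s) / [(1×1.60×10^-19 C)(0.463 T)] = 0.234 m.

r ≈ 23.4 cm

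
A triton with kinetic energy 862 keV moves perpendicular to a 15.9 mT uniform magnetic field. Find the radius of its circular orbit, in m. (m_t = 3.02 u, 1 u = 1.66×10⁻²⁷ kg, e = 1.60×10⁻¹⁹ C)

r ≈ 14.6 m

Convert the energy: K = 862 keV = 1.38×10^-13 J.
v = √(2K/m) = √(2·1.38×10^-13/5.01×10^-27) = 7.42×10^6 m/s.
r = mv/(qB) = (5.01×10^-27)(7.42×10^6) / [(1×1.60×10^-19)(0.0159)] = 14.6 m.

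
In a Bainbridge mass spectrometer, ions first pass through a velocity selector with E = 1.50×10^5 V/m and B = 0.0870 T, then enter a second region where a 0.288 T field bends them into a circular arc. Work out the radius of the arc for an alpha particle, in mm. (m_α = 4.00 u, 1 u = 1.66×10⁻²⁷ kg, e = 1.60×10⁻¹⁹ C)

The selector passes v = E/B = 1.50×10^5/0.0870 = 1.72×10^6 m/s.
In the deflection region, r = mv/(qB₂) = (6.64×10^-27)(1.72×10^6) / [(2×1.60×10^-19)(0.288)] = 0.124 m.

r ≈ 124 mm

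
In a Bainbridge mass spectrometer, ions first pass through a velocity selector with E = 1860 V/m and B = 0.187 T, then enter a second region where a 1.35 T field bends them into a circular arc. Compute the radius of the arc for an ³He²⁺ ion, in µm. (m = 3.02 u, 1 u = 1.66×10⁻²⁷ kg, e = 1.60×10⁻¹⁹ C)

r ≈ 115 µm

The selector passes v = E/B = 1860/0.187 = 9950 m/s.
In the deflection region, r = mv/(qB₂) = (5.01×10^-27)(9950) / [(2×1.60×10^-19)(1.35)] = 1.15×10^-4 m.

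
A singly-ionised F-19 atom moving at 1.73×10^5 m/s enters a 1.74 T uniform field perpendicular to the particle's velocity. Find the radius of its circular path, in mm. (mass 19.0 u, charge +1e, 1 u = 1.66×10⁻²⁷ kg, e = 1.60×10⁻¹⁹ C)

r ≈ 19.6 mm

The magnetic force provides the centripetal force: qvB = mv²/r, so r = mv/(qB).
r = (3.15×10^-26 kg)(1.73×10^5 m/s) / [(1×1.60×10^-19 C)(1.74 T)] = 0.0196 m.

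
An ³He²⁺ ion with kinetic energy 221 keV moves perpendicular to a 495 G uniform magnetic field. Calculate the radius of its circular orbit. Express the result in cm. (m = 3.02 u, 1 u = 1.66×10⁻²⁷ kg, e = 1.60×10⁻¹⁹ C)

Convert the energy: K = 221 keV = 3.54×10^-14 J.
v = √(2K/m) = √(2·3.54×10^-14/5.01×10^-27) = 3.76×10^6 m/s.
r = mv/(qB) = (5.01×10^-27)(3.76×10^6) / [(2×1.60×10^-19)(0.0495)] = 1.19 m.

r ≈ 119 cm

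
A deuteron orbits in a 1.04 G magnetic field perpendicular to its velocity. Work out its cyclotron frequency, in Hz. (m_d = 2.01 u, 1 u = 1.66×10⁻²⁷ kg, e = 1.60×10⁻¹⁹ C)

f = qB/(2πm) = (1×1.60×10^-19)(1.04×10^-4) / [2π(3.34×10^-27)] = 794 Hz.

f ≈ 794 Hz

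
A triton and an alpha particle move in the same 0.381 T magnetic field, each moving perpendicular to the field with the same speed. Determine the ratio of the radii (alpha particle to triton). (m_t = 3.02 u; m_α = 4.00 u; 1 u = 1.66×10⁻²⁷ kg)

ratio ≈ 0.662

r = mv/(qB) ⇒ at equal v, r ∝ m/q.
r_{alpha particle}/r_{triton} = 0.662.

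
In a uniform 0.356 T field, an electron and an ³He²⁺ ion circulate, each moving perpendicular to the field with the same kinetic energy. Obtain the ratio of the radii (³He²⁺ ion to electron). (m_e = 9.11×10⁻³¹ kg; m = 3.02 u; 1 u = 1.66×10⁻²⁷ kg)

ratio ≈ 37.1

r = √(2mK)/(qB) ⇒ at equal K, r ∝ √m/q.
r_{³He²⁺ ion}/r_{electron} = 37.1.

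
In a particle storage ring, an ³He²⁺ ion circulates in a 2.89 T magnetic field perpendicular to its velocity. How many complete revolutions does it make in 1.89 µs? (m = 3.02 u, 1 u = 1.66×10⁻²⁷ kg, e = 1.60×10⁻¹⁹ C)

T = 2πm/(qB) = 2π(5.0132×10^-27) / [(2×1.60×10^-19)(2.89)] = 3.4060×10^-8 s.
N = t/T = 1.89×10^-6 / 3.4060×10^-8 ≈ 55.49, so 55 complete revolutions.

N = 55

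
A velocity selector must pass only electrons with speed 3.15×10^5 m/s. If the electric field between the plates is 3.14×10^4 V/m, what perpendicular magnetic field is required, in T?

B ≈ 0.0997 T

qE = qvB ⇒ B = E/v = (3.14×10^4) / (3.15×10^5) = 0.0997 T.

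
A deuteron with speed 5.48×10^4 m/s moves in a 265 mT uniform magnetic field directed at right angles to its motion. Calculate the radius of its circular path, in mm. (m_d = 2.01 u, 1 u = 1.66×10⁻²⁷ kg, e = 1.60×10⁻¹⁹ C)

The magnetic force provides the centripetal force: qvB = mv²/r, so r = mv/(qB).
r = (3.34×10^-27 kg)(5.48×10^4 m/s) / [(1×1.60×10^-19 C)(0.265 T)] = 4.31×10^-3 m.

r ≈ 4.31 mm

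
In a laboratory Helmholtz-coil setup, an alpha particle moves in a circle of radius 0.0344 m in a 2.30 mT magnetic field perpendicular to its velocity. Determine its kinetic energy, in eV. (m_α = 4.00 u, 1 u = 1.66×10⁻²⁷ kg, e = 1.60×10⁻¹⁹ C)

v = qBr/m = (2×1.60×10^-19)(2.30×10^-3)(0.0344) / (6.64×10^-27) = 3810 m/s.
K = ½mv² = 0.5·(6.64×10^-27)·(3810)² = 4.83×10^-20 J = 0.302 eV.

K ≈ 0.302 eV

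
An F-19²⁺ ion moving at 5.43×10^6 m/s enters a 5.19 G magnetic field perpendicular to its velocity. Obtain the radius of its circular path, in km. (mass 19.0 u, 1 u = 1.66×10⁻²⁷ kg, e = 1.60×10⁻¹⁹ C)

The magnetic force provides the centripetal force: qvB = mv²/r, so r = mv/(qB).
r = (3.15×10^-26 kg)(5.43×10^6 m/s) / [(2×1.60×10^-19 C)(5.19×10^-4 T)] = 1030 m.

r ≈ 1.03 km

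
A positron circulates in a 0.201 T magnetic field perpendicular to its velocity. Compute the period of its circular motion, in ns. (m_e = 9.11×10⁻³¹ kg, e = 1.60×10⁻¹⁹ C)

The cyclotron period is independent of speed: T = 2πm/(qB).
T = 2π(9.11×10^-31) / [(1×1.60×10^-19)(0.201)] = 1.78×10^-10 s.

T ≈ 0.178 ns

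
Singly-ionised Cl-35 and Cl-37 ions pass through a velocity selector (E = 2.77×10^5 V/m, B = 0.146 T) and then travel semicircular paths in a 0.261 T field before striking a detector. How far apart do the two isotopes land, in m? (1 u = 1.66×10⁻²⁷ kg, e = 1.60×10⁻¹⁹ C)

Δd ≈ 0.302 m

Both emerge at v = E/B₁ = 1.90×10^6 m/s.
r = mv/(qB₂), so r₁ = 2.640 m and r₂ = 2.790 m, giving Δr = 0.151 m.
After a semicircle each ion lands a diameter 2r from the entry slit, so the separation is 2Δr = 0.302 m.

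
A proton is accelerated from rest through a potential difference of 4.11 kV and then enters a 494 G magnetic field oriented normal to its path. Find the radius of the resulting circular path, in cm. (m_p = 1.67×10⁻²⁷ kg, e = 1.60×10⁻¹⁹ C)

The kinetic energy gained is K = qV = (1×1.60×10^-19)(4110) = 6.58×10^-16 J.
v = √(2K/m) = 8.87×10^5 m/s.
r = mv/(qB) = (1.67×10^-27)(8.87×10^5) / [(1×1.60×10^-19)(0.0494)] = 0.188 m.

r ≈ 18.8 cm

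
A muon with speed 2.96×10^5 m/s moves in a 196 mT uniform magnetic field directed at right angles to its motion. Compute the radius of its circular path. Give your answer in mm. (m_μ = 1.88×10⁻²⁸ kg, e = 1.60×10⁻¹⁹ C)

r ≈ 1.77 mm

The magnetic force provides the centripetal force: qvB = mv²/r, so r = mv/(qB).
r = (1.88×10^-28 kg)(2.96×10^5 m/s) / [(1×1.60×10^-19 C)(0.196 T)] = 1.77×10^-3 m.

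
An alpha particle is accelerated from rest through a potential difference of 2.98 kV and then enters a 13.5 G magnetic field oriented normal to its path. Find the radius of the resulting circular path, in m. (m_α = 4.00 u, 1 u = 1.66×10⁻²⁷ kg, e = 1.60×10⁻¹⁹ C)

r ≈ 8.24 m

The kinetic energy gained is K = qV = (2×1.60×10^-19)(2980) = 9.54×10^-16 J.
v = √(2K/m) = 5.36×10^5 m/s.
r = mv/(qB) = (6.64×10^-27)(5.36×10^5) / [(2×1.60×10^-19)(1.35×10^-3)] = 8.24 m.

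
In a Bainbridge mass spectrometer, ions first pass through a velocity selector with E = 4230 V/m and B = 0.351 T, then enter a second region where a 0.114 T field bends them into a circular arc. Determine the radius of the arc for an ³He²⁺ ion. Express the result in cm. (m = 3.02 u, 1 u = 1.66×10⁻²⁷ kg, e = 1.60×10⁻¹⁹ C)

r ≈ 0.166 cm

The selector passes v = E/B = 4230/0.351 = 1.21×10^4 m/s.
In the deflection region, r = mv/(qB₂) = (5.01×10^-27)(1.21×10^4) / [(2×1.60×10^-19)(0.114)] = 1.66×10^-3 m.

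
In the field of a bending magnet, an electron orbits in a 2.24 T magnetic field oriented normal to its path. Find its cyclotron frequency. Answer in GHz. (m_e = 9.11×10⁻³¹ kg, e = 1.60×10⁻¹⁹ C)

f ≈ 62.6 GHz

f = qB/(2πm) = (1×1.60×10^-19)(2.24) / [2π(9.11×10^-31)] = 6.26×10^10 Hz.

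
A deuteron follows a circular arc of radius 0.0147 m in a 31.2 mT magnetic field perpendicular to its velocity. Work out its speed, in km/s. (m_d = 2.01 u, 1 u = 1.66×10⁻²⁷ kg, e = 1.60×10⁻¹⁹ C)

v ≈ 22.0 km/s

From qvB = mv²/r, v = qBr/m.
v = (1×1.60×10^-19)(0.0312)(0.0147) / (3.34×10^-27) = 2.20×10^4 m/s.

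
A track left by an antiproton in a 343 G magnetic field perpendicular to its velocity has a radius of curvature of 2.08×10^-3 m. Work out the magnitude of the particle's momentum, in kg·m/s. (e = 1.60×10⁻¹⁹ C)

p ≈ 1.14×10^-23 kg·m/s

Since qvB = mv²/r, the momentum p = mv = qBr.
p = (1×1.60×10^-19)(0.0343)(2.08×10^-3) = 1.14×10^-23 kg·m/s.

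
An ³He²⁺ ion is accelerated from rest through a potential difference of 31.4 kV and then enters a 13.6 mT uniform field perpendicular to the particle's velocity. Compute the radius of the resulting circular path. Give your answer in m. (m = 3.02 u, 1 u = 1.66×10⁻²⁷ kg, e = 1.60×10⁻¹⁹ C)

r ≈ 2.31 m

The kinetic energy gained is K = qV = (2×1.60×10^-19)(3.14×10^4) = 1.00×10^-14 J.
v = √(2K/m) = 2.00×10^6 m/s.
r = mv/(qB) = (5.01×10^-27)(2.00×10^6) / [(2×1.60×10^-19)(0.0136)] = 2.31 m.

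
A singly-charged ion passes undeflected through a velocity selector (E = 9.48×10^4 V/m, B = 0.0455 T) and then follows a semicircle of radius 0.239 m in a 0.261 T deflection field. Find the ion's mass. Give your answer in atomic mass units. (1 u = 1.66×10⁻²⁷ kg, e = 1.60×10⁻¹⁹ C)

v = E/B₁ = 2.08×10^6 m/s.
From r = mv/(qB₂), m = qB₂r/v = (1×1.60×10^-19)(0.261)(0.239) / (2.08×10^6) = 4.79×10^-27 kg.
In atomic mass units: m = 4.79×10^-27 / 1.66×10^-27 = 2.89 u.

m ≈ 2.89 u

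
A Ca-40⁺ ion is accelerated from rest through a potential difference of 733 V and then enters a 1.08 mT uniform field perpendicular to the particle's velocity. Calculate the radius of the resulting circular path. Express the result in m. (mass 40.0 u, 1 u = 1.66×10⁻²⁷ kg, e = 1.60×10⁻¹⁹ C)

The kinetic energy gained is K = qV = (1×1.60×10^-19)(733) = 1.17×10^-16 J.
v = √(2K/m) = 5.94×10^4 m/s.
r = mv/(qB) = (6.64×10^-26)(5.94×10^4) / [(1×1.60×10^-19)(1.08×10^-3)] = 22.8 m.

r ≈ 22.8 m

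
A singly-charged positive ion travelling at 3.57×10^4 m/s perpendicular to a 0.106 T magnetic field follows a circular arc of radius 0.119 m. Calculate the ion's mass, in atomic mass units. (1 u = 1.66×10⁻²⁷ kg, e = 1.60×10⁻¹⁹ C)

m ≈ 34.1 u

qvB = mv²/r ⇒ m = qBr/v.
m = (1×1.60×10^-19)(0.106)(0.119) / (3.57×10^4) = 5.65×10^-26 kg = 34.1 u.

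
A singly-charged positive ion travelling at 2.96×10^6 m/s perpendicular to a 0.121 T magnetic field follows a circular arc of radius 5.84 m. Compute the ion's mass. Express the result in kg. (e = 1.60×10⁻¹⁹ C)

m ≈ 3.82×10^-26 kg

qvB = mv²/r ⇒ m = qBr/v.
m = (1×1.60×10^-19)(0.121)(5.84) / (2.96×10^6) = 3.82×10^-26 kg.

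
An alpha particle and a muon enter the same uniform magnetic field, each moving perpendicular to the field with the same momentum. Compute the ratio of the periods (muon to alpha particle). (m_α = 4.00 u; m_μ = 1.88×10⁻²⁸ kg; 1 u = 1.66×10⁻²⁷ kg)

ratio ≈ 0.0566

T = 2πm/(qB) is independent of speed, so T₂/T₁ = (m₂/q₂)/(m₁/q₁).
T_{muon}/T_{alpha particle} = (1.88×10^-28/1e) / (6.64×10^-27/2e) = 0.0566.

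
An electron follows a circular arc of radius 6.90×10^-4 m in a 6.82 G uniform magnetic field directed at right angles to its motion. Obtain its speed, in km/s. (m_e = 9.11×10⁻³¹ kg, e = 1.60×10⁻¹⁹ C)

From qvB = mv²/r, v = qBr/m.
v = (1×1.60×10^-19)(6.82×10^-4)(6.90×10^-4) / (9.11×10^-31) = 8.26×10^4 m/s.

v ≈ 82.6 km/s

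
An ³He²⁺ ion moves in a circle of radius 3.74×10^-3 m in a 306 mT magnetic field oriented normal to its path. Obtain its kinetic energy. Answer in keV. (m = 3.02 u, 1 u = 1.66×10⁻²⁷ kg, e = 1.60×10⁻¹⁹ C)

v = qBr/m = (2×1.60×10^-19)(0.306)(3.74×10^-3) / (5.01×10^-27) = 7.31×10^4 m/s.
K = ½mv² = 0.5·(5.01×10^-27)·(7.31×10^4)² = 1.34×10^-17 J = 0.0836 keV.

K ≈ 0.0836 keV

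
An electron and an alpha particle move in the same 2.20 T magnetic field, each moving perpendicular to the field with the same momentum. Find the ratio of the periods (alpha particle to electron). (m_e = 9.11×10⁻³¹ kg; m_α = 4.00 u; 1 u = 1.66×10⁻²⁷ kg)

T = 2πm/(qB) is independent of speed, so T₂/T₁ = (m₂/q₂)/(m₁/q₁).
T_{alpha particle}/T_{electron} = (6.64×10^-27/2e) / (9.11×10^-31/1e) = 3640.

ratio ≈ 3640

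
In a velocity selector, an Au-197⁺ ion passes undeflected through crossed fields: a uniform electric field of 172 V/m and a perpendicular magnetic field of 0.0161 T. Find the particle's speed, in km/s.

v ≈ 10.7 km/s

For zero net force, qE = qvB, so v = E/B.
v = (172) / (0.0161) = 1.07×10^4 m/s.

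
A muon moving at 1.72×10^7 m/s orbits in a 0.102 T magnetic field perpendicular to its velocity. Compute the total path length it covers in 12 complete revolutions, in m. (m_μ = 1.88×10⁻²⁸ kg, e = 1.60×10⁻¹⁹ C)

r = mv/(qB) = 0.198 m, so one revolution covers 2πr = 1.24 m.
In 12 revolutions: L = 12·2πr = 14.9 m.

L ≈ 14.9 m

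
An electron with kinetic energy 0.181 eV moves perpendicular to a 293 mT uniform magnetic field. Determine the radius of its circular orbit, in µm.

Convert the energy: K = 0.181 eV = 2.90×10^-20 J.
v = √(2K/m) = √(2·2.90×10^-20/9.11×10^-31) = 2.52×10^5 m/s.
r = mv/(qB) = (9.11×10^-31)(2.52×10^5) / [(1×1.60×10^-19)(0.293)] = 4.90×10^-6 m.

r ≈ 4.90 µm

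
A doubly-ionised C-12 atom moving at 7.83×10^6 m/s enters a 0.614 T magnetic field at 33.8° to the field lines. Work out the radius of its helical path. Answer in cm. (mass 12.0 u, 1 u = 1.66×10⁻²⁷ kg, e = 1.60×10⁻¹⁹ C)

r ≈ 44.2 cm

Only the perpendicular component v⊥ = v sin33.8° = 4.36×10^6 m/s is bent by the field.
r = m v⊥ /(qB) = (1.99×10^-26)(4.36×10^6) / [(2×1.60×10^-19)(0.614)] = 0.442 m.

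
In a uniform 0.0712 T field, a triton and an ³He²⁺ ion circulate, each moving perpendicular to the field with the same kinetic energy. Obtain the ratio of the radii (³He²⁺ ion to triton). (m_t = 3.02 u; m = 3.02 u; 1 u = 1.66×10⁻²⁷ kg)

ratio ≈ 0.500

r = √(2mK)/(qB) ⇒ at equal K, r ∝ √m/q.
r_{³He²⁺ ion}/r_{triton} = 0.500.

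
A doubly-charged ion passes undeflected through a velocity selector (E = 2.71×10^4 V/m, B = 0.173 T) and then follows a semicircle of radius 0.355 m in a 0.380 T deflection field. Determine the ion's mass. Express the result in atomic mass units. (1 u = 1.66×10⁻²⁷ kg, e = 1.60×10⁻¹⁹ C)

v = E/B₁ = 1.57×10^5 m/s.
From r = mv/(qB₂), m = qB₂r/v = (2×1.60×10^-19)(0.380)(0.355) / (1.57×10^5) = 2.76×10^-25 kg.
In atomic mass units: m = 2.76×10^-25 / 1.66×10^-27 = 166 u.

m ≈ 166 u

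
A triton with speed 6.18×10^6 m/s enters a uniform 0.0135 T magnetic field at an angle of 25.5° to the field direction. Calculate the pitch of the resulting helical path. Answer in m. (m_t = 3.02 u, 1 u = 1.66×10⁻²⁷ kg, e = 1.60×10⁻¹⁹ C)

pitch ≈ 81.3 m

The velocity component along B is v∥ = v cos25.5° = 5.58×10^6 m/s.
The cyclotron period T = 2πm/(qB) = 1.46×10^-5 s is set by m, q, B alone.
Pitch = v∥·T = (5.58×10^6)(1.46×10^-5) = 81.3 m.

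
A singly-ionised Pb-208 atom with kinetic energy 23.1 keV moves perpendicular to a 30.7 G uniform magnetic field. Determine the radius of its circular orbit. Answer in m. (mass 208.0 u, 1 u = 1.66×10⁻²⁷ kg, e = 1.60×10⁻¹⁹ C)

Convert the energy: K = 23.1 keV = 3.70×10^-15 J.
v = √(2K/m) = √(2·3.70×10^-15/3.45×10^-25) = 1.46×10^5 m/s.
r = mv/(qB) = (3.45×10^-25)(1.46×10^5) / [(1×1.60×10^-19)(3.07×10^-3)] = 103 m.

r ≈ 103 m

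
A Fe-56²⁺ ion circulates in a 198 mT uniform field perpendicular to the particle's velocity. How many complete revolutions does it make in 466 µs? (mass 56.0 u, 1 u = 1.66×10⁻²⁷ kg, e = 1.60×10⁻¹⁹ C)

N = 50

T = 2πm/(qB) = 2π(9.296×10^-26) / [(2×1.60×10^-19)(0.198)] = 9.2185×10^-6 s.
N = t/T = 4.66×10^-4 / 9.2185×10^-6 ≈ 50.55, so 50 complete revolutions.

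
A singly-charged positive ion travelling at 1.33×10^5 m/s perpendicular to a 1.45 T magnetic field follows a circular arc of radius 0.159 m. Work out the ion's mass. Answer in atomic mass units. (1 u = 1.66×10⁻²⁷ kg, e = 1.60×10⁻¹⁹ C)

qvB = mv²/r ⇒ m = qBr/v.
m = (1×1.60×10^-19)(1.45)(0.159) / (1.33×10^5) = 2.77×10^-25 kg = 167 u.

m ≈ 167 u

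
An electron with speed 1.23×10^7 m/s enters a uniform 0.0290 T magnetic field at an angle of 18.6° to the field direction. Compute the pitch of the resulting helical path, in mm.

pitch ≈ 14.4 mm

The velocity component along B is v∥ = v cos18.6° = 1.17×10^7 m/s.
The cyclotron period T = 2πm/(qB) = 1.23×10^-9 s is set by m, q, B alone.
Pitch = v∥·T = (1.17×10^7)(1.23×10^-9) = 0.0144 m.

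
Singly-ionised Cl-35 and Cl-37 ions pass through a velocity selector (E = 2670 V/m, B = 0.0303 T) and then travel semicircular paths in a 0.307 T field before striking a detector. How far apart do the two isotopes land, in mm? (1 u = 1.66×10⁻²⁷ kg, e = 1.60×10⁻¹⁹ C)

Both emerge at v = E/B₁ = 8.81×10^4 m/s.
r = mv/(qB₂), so r₁ = 0.10423 m and r₂ = 0.11018 m, giving Δr = 5.96×10^-3 m.
After a semicircle each ion lands a diameter 2r from the entry slit, so the separation is 2Δr = 0.0119 m.

Δd ≈ 11.9 mm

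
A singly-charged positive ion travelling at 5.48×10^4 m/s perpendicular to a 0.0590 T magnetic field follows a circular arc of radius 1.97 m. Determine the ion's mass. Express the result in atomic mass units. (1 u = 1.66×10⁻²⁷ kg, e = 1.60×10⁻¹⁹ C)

qvB = mv²/r ⇒ m = qBr/v.
m = (1×1.60×10^-19)(0.0590)(1.97) / (5.48×10^4) = 3.39×10^-25 kg = 204 u.

m ≈ 204 u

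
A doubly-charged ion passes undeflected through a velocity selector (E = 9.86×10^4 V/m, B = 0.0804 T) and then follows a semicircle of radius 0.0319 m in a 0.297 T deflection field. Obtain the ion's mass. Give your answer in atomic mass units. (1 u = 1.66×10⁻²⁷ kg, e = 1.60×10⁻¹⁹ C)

v = E/B₁ = 1.23×10^6 m/s.
From r = mv/(qB₂), m = qB₂r/v = (2×1.60×10^-19)(0.297)(0.0319) / (1.23×10^6) = 2.47×10^-27 kg.
In atomic mass units: m = 2.47×10^-27 / 1.66×10^-27 = 1.49 u.

m ≈ 1.49 u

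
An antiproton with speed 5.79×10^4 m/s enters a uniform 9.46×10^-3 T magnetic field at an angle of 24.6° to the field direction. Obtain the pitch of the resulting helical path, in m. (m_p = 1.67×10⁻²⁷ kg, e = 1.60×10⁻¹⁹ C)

The velocity component along B is v∥ = v cos24.6° = 5.26×10^4 m/s.
The cyclotron period T = 2πm/(qB) = 6.93×10^-6 s is set by m, q, B alone.
Pitch = v∥·T = (5.26×10^4)(6.93×10^-6) = 0.365 m.

pitch ≈ 0.365 m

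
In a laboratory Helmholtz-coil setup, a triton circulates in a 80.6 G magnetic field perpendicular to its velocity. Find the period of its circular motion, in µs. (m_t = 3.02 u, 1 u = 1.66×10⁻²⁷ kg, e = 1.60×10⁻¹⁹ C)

The cyclotron period is independent of speed: T = 2πm/(qB).
T = 2π(5.01×10^-27) / [(1×1.60×10^-19)(8.06×10^-3)] = 2.44×10^-5 s.

T ≈ 24.4 µs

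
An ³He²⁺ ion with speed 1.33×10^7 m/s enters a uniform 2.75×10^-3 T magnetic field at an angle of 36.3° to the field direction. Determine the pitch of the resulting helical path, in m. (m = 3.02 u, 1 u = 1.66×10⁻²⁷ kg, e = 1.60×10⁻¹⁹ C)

pitch ≈ 384 m

The velocity component along B is v∥ = v cos36.3° = 1.07×10^7 m/s.
The cyclotron period T = 2πm/(qB) = 3.58×10^-5 s is set by m, q, B alone.
Pitch = v∥·T = (1.07×10^7)(3.58×10^-5) = 384 m.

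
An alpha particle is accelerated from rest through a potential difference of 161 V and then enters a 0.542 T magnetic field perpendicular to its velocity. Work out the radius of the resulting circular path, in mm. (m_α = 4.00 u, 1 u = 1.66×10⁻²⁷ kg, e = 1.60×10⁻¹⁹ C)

The kinetic energy gained is K = qV = (2×1.60×10^-19)(161) = 5.15×10^-17 J.
v = √(2K/m) = 1.25×10^5 m/s.
r = mv/(qB) = (6.64×10^-27)(1.25×10^5) / [(2×1.60×10^-19)(0.542)] = 4.77×10^-3 m.

r ≈ 4.77 mm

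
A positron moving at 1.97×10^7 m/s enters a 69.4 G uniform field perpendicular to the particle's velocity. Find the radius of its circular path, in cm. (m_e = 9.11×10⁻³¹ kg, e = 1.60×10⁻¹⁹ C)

r ≈ 1.62 cm

The magnetic force provides the centripetal force: qvB = mv²/r, so r = mv/(qB).
r = (9.11×10^-31 kg)(1.97×10^7 m/s) / [(1×1.60×10^-19 C)(6.94×10^-3 T)] = 0.0162 m.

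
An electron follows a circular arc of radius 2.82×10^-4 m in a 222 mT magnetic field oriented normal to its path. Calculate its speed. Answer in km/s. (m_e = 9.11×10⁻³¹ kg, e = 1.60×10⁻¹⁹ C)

From qvB = mv²/r, v = qBr/m.
v = (1×1.60×10^-19)(0.222)(2.82×10^-4) / (9.11×10^-31) = 1.10×10^7 m/s.

v ≈ 11000 km/s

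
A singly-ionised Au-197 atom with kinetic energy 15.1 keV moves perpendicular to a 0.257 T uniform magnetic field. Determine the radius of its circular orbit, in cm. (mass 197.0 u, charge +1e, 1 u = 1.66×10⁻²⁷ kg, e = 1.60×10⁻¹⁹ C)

Convert the energy: K = 15.1 keV = 2.42×10^-15 J.
v = √(2K/m) = √(2·2.42×10^-15/3.27×10^-25) = 1.22×10^5 m/s.
r = mv/(qB) = (3.27×10^-25)(1.22×10^5) / [(1×1.60×10^-19)(0.257)] = 0.967 m.

r ≈ 96.7 cm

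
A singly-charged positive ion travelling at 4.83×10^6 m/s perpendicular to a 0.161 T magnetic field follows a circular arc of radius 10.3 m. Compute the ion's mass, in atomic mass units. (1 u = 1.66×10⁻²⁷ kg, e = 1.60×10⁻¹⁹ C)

m ≈ 33.1 u

qvB = mv²/r ⇒ m = qBr/v.
m = (1×1.60×10^-19)(0.161)(10.3) / (4.83×10^6) = 5.49×10^-26 kg = 33.1 u.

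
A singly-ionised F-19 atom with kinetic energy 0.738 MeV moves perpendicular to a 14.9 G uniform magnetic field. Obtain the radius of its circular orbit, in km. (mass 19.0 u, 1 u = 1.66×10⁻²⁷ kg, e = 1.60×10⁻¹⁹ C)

Convert the energy: K = 0.738 MeV = 1.18×10^-13 J.
v = √(2K/m) = √(2·1.18×10^-13/3.15×10^-26) = 2.74×10^6 m/s.
r = mv/(qB) = (3.15×10^-26)(2.74×10^6) / [(1×1.60×10^-19)(1.49×10^-3)] = 362 m.

r ≈ 0.362 km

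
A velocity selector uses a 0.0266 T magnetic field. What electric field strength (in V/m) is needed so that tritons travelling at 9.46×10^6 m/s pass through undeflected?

qE = qvB ⇒ E = vB = (9.46×10^6)(0.0266) = 2.52×10^5 V/m.

E ≈ 2.52×10^5 V/m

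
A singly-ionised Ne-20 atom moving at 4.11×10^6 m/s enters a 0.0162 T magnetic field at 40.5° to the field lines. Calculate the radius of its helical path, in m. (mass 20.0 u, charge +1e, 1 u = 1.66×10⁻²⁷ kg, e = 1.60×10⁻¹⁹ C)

Only the perpendicular component v⊥ = v sin40.5° = 2.67×10^6 m/s is bent by the field.
r = m v⊥ /(qB) = (3.32×10^-26)(2.67×10^6) / [(1×1.60×10^-19)(0.0162)] = 34.2 m.

r ≈ 34.2 m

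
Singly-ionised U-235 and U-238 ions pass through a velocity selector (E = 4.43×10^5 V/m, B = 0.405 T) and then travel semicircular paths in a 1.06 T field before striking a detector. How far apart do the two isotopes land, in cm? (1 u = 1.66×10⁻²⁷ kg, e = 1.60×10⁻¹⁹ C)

Δd ≈ 6.42 cm

Both emerge at v = E/B₁ = 1.09×10^6 m/s.
r = mv/(qB₂), so r₁ = 2.5159 m and r₂ = 2.5480 m, giving Δr = 0.0321 m.
After a semicircle each ion lands a diameter 2r from the entry slit, so the separation is 2Δr = 0.0642 m.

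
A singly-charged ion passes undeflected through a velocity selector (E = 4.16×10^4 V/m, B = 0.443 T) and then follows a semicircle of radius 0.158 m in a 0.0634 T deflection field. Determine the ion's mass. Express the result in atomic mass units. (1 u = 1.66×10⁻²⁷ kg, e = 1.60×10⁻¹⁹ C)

v = E/B₁ = 9.39×10^4 m/s.
From r = mv/(qB₂), m = qB₂r/v = (1×1.60×10^-19)(0.0634)(0.158) / (9.39×10^4) = 1.71×10^-26 kg.
In atomic mass units: m = 1.71×10^-26 / 1.66×10^-27 = 10.3 u.

m ≈ 10.3 u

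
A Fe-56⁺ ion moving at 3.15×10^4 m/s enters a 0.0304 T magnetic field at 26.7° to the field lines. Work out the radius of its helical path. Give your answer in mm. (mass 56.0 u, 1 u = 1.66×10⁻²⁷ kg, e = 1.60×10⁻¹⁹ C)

r ≈ 271 mm

Only the perpendicular component v⊥ = v sin26.7° = 1.42×10^4 m/s is bent by the field.
r = m v⊥ /(qB) = (9.30×10^-26)(1.42×10^4) / [(1×1.60×10^-19)(0.0304)] = 0.271 m.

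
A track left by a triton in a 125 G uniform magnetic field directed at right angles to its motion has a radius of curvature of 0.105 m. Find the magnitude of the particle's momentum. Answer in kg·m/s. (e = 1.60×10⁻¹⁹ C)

Since qvB = mv²/r, the momentum p = mv = qBr.
p = (1×1.60×10^-19)(0.0125)(0.105) = 2.10×10^-22 kg·m/s.

p ≈ 2.10×10^-22 kg·m/s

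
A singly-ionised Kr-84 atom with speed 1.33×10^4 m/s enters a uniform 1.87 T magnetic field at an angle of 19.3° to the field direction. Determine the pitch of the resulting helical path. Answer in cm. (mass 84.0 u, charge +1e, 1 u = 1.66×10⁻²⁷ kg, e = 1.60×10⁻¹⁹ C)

The velocity component along B is v∥ = v cos19.3° = 1.26×10^4 m/s.
The cyclotron period T = 2πm/(qB) = 2.93×10^-6 s is set by m, q, B alone.
Pitch = v∥·T = (1.26×10^4)(2.93×10^-6) = 0.0368 m.

pitch ≈ 3.68 cm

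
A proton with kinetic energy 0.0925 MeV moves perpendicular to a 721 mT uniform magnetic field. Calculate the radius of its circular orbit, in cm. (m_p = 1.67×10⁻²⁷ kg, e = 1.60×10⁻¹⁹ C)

Convert the energy: K = 0.0925 MeV = 1.48×10^-14 J.
v = √(2K/m) = √(2·1.48×10^-14/1.67×10^-27) = 4.21×10^6 m/s.
r = mv/(qB) = (1.67×10^-27)(4.21×10^6) / [(1×1.60×10^-19)(0.721)] = 0.0609 m.

r ≈ 6.09 cm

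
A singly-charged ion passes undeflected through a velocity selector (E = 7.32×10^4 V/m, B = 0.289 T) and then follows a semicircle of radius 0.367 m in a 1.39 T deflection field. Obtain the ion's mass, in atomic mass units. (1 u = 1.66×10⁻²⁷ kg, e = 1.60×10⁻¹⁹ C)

v = E/B₁ = 2.53×10^5 m/s.
From r = mv/(qB₂), m = qB₂r/v = (1×1.60×10^-19)(1.39)(0.367) / (2.53×10^5) = 3.22×10^-25 kg.
In atomic mass units: m = 3.22×10^-25 / 1.66×10^-27 = 194 u.

m ≈ 194 u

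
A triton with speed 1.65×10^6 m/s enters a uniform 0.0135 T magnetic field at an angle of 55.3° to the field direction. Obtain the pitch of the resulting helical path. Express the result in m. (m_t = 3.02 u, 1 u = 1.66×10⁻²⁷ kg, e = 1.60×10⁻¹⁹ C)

The velocity component along B is v∥ = v cos55.3° = 9.39×10^5 m/s.
The cyclotron period T = 2πm/(qB) = 1.46×10^-5 s is set by m, q, B alone.
Pitch = v∥·T = (9.39×10^5)(1.46×10^-5) = 13.7 m.

pitch ≈ 13.7 m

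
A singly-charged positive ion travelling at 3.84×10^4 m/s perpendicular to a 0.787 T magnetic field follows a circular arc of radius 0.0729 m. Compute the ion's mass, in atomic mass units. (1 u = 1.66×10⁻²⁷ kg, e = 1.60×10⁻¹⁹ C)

m ≈ 144 u

qvB = mv²/r ⇒ m = qBr/v.
m = (1×1.60×10^-19)(0.787)(0.0729) / (3.84×10^4) = 2.39×10^-25 kg = 144 u.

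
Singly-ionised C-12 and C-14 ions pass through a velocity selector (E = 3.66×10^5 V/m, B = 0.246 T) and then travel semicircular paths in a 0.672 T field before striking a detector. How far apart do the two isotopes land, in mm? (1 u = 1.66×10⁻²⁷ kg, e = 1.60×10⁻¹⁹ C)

Δd ≈ 91.9 mm

Both emerge at v = E/B₁ = 1.49×10^6 m/s.
r = mv/(qB₂), so r₁ = 0.2756 m and r₂ = 0.3216 m, giving Δr = 0.0459 m.
After a semicircle each ion lands a diameter 2r from the entry slit, so the separation is 2Δr = 0.0919 m.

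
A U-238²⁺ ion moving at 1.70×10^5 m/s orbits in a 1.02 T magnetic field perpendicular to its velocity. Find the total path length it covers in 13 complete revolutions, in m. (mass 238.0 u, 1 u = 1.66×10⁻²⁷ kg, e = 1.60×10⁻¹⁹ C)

L ≈ 16.8 m

r = mv/(qB) = 0.206 m, so one revolution covers 2πr = 1.29 m.
In 13 revolutions: L = 13·2πr = 16.8 m.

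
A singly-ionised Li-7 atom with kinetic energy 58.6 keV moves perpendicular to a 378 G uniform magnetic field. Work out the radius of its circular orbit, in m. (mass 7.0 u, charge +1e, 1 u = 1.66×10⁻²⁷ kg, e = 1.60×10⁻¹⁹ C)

r ≈ 2.44 m

Convert the energy: K = 58.6 keV = 9.38×10^-15 J.
v = √(2K/m) = √(2·9.38×10^-15/1.16×10^-26) = 1.27×10^6 m/s.
r = mv/(qB) = (1.16×10^-26)(1.27×10^6) / [(1×1.60×10^-19)(0.0378)] = 2.44 m.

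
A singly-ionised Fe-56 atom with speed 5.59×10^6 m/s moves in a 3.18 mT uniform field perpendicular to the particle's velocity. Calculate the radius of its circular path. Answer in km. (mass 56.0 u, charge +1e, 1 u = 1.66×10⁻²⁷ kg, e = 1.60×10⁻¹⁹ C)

The magnetic force provides the centripetal force: qvB = mv²/r, so r = mv/(qB).
r = (9.30×10^-26 kg)(5.59×10^6 m/s) / [(1×1.60×10^-19 C)(3.18×10^-3 T)] = 1020 m.

r ≈ 1.02 km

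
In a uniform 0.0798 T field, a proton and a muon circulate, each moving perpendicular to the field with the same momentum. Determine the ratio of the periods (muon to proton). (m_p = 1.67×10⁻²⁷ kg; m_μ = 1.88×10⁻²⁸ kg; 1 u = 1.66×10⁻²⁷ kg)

T = 2πm/(qB) is independent of speed, so T₂/T₁ = (m₂/q₂)/(m₁/q₁).
T_{muon}/T_{proton} = (1.88×10^-28/1e) / (1.67×10^-27/1e) = 0.113.

ratio ≈ 0.113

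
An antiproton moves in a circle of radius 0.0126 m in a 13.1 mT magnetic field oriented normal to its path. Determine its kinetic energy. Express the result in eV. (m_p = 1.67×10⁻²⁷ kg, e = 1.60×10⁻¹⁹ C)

K ≈ 1.31 eV

v = qBr/m = (1×1.60×10^-19)(0.0131)(0.0126) / (1.67×10^-27) = 1.58×10^4 m/s.
K = ½mv² = 0.5·(1.67×10^-27)·(1.58×10^4)² = 2.09×10^-19 J = 1.31 eV.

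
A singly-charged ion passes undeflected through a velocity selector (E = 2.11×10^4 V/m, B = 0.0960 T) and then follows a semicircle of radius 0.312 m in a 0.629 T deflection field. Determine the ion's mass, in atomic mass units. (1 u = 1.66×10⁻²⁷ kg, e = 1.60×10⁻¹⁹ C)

m ≈ 86.1 u

v = E/B₁ = 2.20×10^5 m/s.
From r = mv/(qB₂), m = qB₂r/v = (1×1.60×10^-19)(0.629)(0.312) / (2.20×10^5) = 1.43×10^-25 kg.
In atomic mass units: m = 1.43×10^-25 / 1.66×10^-27 = 86.1 u.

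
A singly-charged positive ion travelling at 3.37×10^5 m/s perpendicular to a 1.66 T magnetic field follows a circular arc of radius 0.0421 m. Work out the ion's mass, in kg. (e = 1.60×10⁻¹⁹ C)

m ≈ 3.32×10^-26 kg

qvB = mv²/r ⇒ m = qBr/v.
m = (1×1.60×10^-19)(1.66)(0.0421) / (3.37×10^5) = 3.32×10^-26 kg.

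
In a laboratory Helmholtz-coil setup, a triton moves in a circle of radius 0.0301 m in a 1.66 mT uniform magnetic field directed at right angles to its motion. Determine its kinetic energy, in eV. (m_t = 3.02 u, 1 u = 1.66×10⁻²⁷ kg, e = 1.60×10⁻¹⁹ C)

K ≈ 0.0398 eV

v = qBr/m = (1×1.60×10^-19)(1.66×10^-3)(0.0301) / (5.01×10^-27) = 1590 m/s.
K = ½mv² = 0.5·(5.01×10^-27)·(1590)² = 6.37×10^-21 J = 0.0398 eV.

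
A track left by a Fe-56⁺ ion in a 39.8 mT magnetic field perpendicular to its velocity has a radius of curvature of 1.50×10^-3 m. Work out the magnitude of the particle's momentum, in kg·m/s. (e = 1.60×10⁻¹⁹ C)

p ≈ 9.55×10^-24 kg·m/s

Since qvB = mv²/r, the momentum p = mv = qBr.
p = (1×1.60×10^-19)(0.0398)(1.50×10^-3) = 9.55×10^-24 kg·m/s.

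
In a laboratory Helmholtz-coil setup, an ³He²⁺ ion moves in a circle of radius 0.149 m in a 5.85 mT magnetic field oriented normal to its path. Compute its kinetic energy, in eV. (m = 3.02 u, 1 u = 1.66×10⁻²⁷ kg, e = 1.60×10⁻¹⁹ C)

v = qBr/m = (2×1.60×10^-19)(5.85×10^-3)(0.149) / (5.01×10^-27) = 5.56×10^4 m/s.
K = ½mv² = 0.5·(5.01×10^-27)·(5.56×10^4)² = 7.76×10^-18 J = 48.5 eV.

K ≈ 48.5 eV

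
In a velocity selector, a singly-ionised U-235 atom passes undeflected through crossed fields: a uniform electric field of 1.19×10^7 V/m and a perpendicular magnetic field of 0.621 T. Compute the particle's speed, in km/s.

For zero net force, qE = qvB, so v = E/B.
v = (1.19×10^7) / (0.621) = 1.92×10^7 m/s.

v ≈ 19200 km/s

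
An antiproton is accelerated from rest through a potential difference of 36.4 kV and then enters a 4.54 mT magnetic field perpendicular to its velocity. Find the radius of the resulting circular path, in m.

The kinetic energy gained is K = qV = (1×1.60×10^-19)(3.64×10^4) = 5.82×10^-15 J.
v = √(2K/m) = 2.64×10^6 m/s.
r = mv/(qB) = (1.67×10^-27)(2.64×10^6) / [(1×1.60×10^-19)(4.54×10^-3)] = 6.07 m.

r ≈ 6.07 m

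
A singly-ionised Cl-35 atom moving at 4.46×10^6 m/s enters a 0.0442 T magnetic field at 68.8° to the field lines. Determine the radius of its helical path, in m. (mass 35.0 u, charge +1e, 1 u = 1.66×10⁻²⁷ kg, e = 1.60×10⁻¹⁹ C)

Only the perpendicular component v⊥ = v sin68.8° = 4.16×10^6 m/s is bent by the field.
r = m v⊥ /(qB) = (5.81×10^-26)(4.16×10^6) / [(1×1.60×10^-19)(0.0442)] = 34.2 m.

r ≈ 34.2 m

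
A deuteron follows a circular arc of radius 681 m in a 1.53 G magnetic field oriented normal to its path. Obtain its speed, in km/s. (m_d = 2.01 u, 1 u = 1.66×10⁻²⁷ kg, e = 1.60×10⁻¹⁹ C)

From qvB = mv²/r, v = qBr/m.
v = (1×1.60×10^-19)(1.53×10^-4)(681) / (3.34×10^-27) = 5.00×10^6 m/s.

v ≈ 5000 km/s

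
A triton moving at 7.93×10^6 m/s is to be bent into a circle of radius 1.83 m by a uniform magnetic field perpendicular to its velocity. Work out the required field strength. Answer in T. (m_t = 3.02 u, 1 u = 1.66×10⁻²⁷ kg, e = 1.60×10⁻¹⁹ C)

B ≈ 0.136 T

qvB = mv²/r gives B = mv/(qr).
B = (5.01×10^-27)(7.93×10^6) / [(1×1.60×10^-19)(1.83)] = 0.136 T.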